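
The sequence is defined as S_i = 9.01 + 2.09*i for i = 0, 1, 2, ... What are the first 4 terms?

This is an arithmetic sequence.
i=0: S_0 = 9.01 + 2.09*0 = 9.01
i=1: S_1 = 9.01 + 2.09*1 = 11.1
i=2: S_2 = 9.01 + 2.09*2 = 13.19
i=3: S_3 = 9.01 + 2.09*3 = 15.28
The first 4 terms are: [9.01, 11.1, 13.19, 15.28]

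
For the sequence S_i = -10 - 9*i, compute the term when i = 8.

S_8 = -10 + -9*8 = -10 + -72 = -82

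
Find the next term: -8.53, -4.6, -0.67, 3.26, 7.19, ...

Differences: -4.6 - -8.53 = 3.93
This is an arithmetic sequence with common difference d = 3.93.
Next term = 7.19 + 3.93 = 11.12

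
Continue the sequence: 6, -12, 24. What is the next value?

Ratios: -12 / 6 = -2.0
This is a geometric sequence with common ratio r = -2.
Next term = 24 * -2 = -48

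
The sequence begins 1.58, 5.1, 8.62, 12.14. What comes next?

Differences: 5.1 - 1.58 = 3.52
This is an arithmetic sequence with common difference d = 3.52.
Next term = 12.14 + 3.52 = 15.66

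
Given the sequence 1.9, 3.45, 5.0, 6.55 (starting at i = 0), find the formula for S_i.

Check differences: 3.45 - 1.9 = 1.55
5.0 - 3.45 = 1.55
Common difference d = 1.55.
First term a = 1.9.
Formula: S_i = 1.90 + 1.55*i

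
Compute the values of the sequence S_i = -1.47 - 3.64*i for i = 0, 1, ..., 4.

This is an arithmetic sequence.
i=0: S_0 = -1.47 + -3.64*0 = -1.47
i=1: S_1 = -1.47 + -3.64*1 = -5.11
i=2: S_2 = -1.47 + -3.64*2 = -8.75
i=3: S_3 = -1.47 + -3.64*3 = -12.39
i=4: S_4 = -1.47 + -3.64*4 = -16.03
The first 5 terms are: [-1.47, -5.11, -8.75, -12.39, -16.03]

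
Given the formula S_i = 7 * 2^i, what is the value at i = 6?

S_6 = 7 * 2^6 = 7 * 64 = 448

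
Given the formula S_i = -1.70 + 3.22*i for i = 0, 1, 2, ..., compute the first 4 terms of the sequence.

This is an arithmetic sequence.
i=0: S_0 = -1.7 + 3.22*0 = -1.7
i=1: S_1 = -1.7 + 3.22*1 = 1.52
i=2: S_2 = -1.7 + 3.22*2 = 4.74
i=3: S_3 = -1.7 + 3.22*3 = 7.96
The first 4 terms are: [-1.7, 1.52, 4.74, 7.96]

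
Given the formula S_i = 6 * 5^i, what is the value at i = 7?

S_7 = 6 * 5^7 = 6 * 78125 = 468750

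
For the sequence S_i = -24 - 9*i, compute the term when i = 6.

S_6 = -24 + -9*6 = -24 + -54 = -78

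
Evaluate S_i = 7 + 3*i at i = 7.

S_7 = 7 + 3*7 = 7 + 21 = 28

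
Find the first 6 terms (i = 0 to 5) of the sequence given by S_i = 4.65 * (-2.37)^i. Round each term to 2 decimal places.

This is a geometric sequence.
i=0: S_0 = 4.65 * (-2.37)^0 = 4.65
i=1: S_1 = 4.65 * (-2.37)^1 ≈ -11.02
i=2: S_2 = 4.65 * (-2.37)^2 ≈ 26.12
i=3: S_3 = 4.65 * (-2.37)^3 ≈ -61.9
i=4: S_4 = 4.65 * (-2.37)^4 ≈ 146.71
i=5: S_5 = 4.65 * (-2.37)^5 ≈ -347.69
The first 6 terms are: [4.65, -11.02, 26.12, -61.9, 146.71, -347.69]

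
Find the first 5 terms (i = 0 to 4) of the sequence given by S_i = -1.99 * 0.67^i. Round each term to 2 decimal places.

This is a geometric sequence.
i=0: S_0 = -1.99 * 0.67^0 = -1.99
i=1: S_1 = -1.99 * 0.67^1 ≈ -1.33
i=2: S_2 = -1.99 * 0.67^2 ≈ -0.89
i=3: S_3 = -1.99 * 0.67^3 ≈ -0.6
i=4: S_4 = -1.99 * 0.67^4 ≈ -0.4
The first 5 terms are: [-1.99, -1.33, -0.89, -0.6, -0.4]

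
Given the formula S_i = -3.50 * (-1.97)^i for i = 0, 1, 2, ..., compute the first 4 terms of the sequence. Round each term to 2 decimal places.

This is a geometric sequence.
i=0: S_0 = -3.5 * (-1.97)^0 = -3.5
i=1: S_1 = -3.5 * (-1.97)^1 ≈ 6.9
i=2: S_2 = -3.5 * (-1.97)^2 ≈ -13.58
i=3: S_3 = -3.5 * (-1.97)^3 ≈ 26.76
The first 4 terms are: [-3.5, 6.9, -13.58, 26.76]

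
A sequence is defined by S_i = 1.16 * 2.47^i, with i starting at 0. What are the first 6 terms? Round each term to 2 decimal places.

This is a geometric sequence.
i=0: S_0 = 1.16 * 2.47^0 = 1.16
i=1: S_1 = 1.16 * 2.47^1 ≈ 2.87
i=2: S_2 = 1.16 * 2.47^2 ≈ 7.08
i=3: S_3 = 1.16 * 2.47^3 ≈ 17.48
i=4: S_4 = 1.16 * 2.47^4 ≈ 43.18
i=5: S_5 = 1.16 * 2.47^5 ≈ 106.65
The first 6 terms are: [1.16, 2.87, 7.08, 17.48, 43.18, 106.65]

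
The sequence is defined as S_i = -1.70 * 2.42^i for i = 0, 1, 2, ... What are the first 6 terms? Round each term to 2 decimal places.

This is a geometric sequence.
i=0: S_0 = -1.7 * 2.42^0 = -1.7
i=1: S_1 = -1.7 * 2.42^1 ≈ -4.11
i=2: S_2 = -1.7 * 2.42^2 ≈ -9.96
i=3: S_3 = -1.7 * 2.42^3 ≈ -24.09
i=4: S_4 = -1.7 * 2.42^4 ≈ -58.31
i=5: S_5 = -1.7 * 2.42^5 ≈ -141.1
The first 6 terms are: [-1.7, -4.11, -9.96, -24.09, -58.31, -141.1]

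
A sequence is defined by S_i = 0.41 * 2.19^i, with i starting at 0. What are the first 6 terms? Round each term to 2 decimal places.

This is a geometric sequence.
i=0: S_0 = 0.41 * 2.19^0 = 0.41
i=1: S_1 = 0.41 * 2.19^1 ≈ 0.9
i=2: S_2 = 0.41 * 2.19^2 ≈ 1.97
i=3: S_3 = 0.41 * 2.19^3 ≈ 4.31
i=4: S_4 = 0.41 * 2.19^4 ≈ 9.43
i=5: S_5 = 0.41 * 2.19^5 ≈ 20.65
The first 6 terms are: [0.41, 0.9, 1.97, 4.31, 9.43, 20.65]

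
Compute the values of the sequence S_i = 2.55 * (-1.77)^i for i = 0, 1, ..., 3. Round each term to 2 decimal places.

This is a geometric sequence.
i=0: S_0 = 2.55 * (-1.77)^0 = 2.55
i=1: S_1 = 2.55 * (-1.77)^1 ≈ -4.51
i=2: S_2 = 2.55 * (-1.77)^2 ≈ 7.99
i=3: S_3 = 2.55 * (-1.77)^3 ≈ -14.14
The first 4 terms are: [2.55, -4.51, 7.99, -14.14]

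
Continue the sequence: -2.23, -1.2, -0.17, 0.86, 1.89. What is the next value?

Differences: -1.2 - -2.23 = 1.03
This is an arithmetic sequence with common difference d = 1.03.
Next term = 1.89 + 1.03 = 2.92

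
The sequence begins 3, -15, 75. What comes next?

Ratios: -15 / 3 = -5.0
This is a geometric sequence with common ratio r = -5.
Next term = 75 * -5 = -375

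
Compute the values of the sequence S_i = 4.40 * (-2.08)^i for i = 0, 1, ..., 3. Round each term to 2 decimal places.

This is a geometric sequence.
i=0: S_0 = 4.4 * (-2.08)^0 = 4.4
i=1: S_1 = 4.4 * (-2.08)^1 ≈ -9.15
i=2: S_2 = 4.4 * (-2.08)^2 ≈ 19.04
i=3: S_3 = 4.4 * (-2.08)^3 ≈ -39.6
The first 4 terms are: [4.4, -9.15, 19.04, -39.6]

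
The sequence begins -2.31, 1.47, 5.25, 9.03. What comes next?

Differences: 1.47 - -2.31 = 3.78
This is an arithmetic sequence with common difference d = 3.78.
Next term = 9.03 + 3.78 = 12.81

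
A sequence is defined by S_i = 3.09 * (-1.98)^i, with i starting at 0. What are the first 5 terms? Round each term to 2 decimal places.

This is a geometric sequence.
i=0: S_0 = 3.09 * (-1.98)^0 = 3.09
i=1: S_1 = 3.09 * (-1.98)^1 ≈ -6.12
i=2: S_2 = 3.09 * (-1.98)^2 ≈ 12.11
i=3: S_3 = 3.09 * (-1.98)^3 ≈ -23.99
i=4: S_4 = 3.09 * (-1.98)^4 ≈ 47.49
The first 5 terms are: [3.09, -6.12, 12.11, -23.99, 47.49]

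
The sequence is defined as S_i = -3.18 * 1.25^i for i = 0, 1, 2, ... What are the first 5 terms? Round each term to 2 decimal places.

This is a geometric sequence.
i=0: S_0 = -3.18 * 1.25^0 = -3.18
i=1: S_1 = -3.18 * 1.25^1 ≈ -3.98
i=2: S_2 = -3.18 * 1.25^2 ≈ -4.97
i=3: S_3 = -3.18 * 1.25^3 ≈ -6.21
i=4: S_4 = -3.18 * 1.25^4 ≈ -7.76
The first 5 terms are: [-3.18, -3.98, -4.97, -6.21, -7.76]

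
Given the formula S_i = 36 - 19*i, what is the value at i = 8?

S_8 = 36 + -19*8 = 36 + -152 = -116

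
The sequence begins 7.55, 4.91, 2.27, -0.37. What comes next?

Differences: 4.91 - 7.55 = -2.64
This is an arithmetic sequence with common difference d = -2.64.
Next term = -0.37 + -2.64 = -3.01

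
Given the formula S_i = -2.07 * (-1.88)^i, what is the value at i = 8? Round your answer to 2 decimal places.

S_8 = -2.07 * (-1.88)^8 ≈ -2.07 * 156.0496 ≈ -323.02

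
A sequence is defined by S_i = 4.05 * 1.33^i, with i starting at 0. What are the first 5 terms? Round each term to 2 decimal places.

This is a geometric sequence.
i=0: S_0 = 4.05 * 1.33^0 = 4.05
i=1: S_1 = 4.05 * 1.33^1 ≈ 5.39
i=2: S_2 = 4.05 * 1.33^2 ≈ 7.16
i=3: S_3 = 4.05 * 1.33^3 ≈ 9.53
i=4: S_4 = 4.05 * 1.33^4 ≈ 12.67
The first 5 terms are: [4.05, 5.39, 7.16, 9.53, 12.67]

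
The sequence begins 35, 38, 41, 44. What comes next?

Differences: 38 - 35 = 3
This is an arithmetic sequence with common difference d = 3.
Next term = 44 + 3 = 47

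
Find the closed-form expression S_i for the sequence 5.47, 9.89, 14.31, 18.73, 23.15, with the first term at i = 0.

Check differences: 9.89 - 5.47 = 4.42
14.31 - 9.89 = 4.42
Common difference d = 4.42.
First term a = 5.47.
Formula: S_i = 5.47 + 4.42*i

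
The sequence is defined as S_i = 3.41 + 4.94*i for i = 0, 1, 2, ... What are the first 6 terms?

This is an arithmetic sequence.
i=0: S_0 = 3.41 + 4.94*0 = 3.41
i=1: S_1 = 3.41 + 4.94*1 = 8.35
i=2: S_2 = 3.41 + 4.94*2 = 13.29
i=3: S_3 = 3.41 + 4.94*3 = 18.23
i=4: S_4 = 3.41 + 4.94*4 = 23.17
i=5: S_5 = 3.41 + 4.94*5 = 28.11
The first 6 terms are: [3.41, 8.35, 13.29, 18.23, 23.17, 28.11]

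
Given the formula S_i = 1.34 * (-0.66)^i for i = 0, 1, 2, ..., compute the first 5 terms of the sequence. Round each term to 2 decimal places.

This is a geometric sequence.
i=0: S_0 = 1.34 * (-0.66)^0 = 1.34
i=1: S_1 = 1.34 * (-0.66)^1 ≈ -0.88
i=2: S_2 = 1.34 * (-0.66)^2 ≈ 0.58
i=3: S_3 = 1.34 * (-0.66)^3 ≈ -0.39
i=4: S_4 = 1.34 * (-0.66)^4 ≈ 0.25
The first 5 terms are: [1.34, -0.88, 0.58, -0.39, 0.25]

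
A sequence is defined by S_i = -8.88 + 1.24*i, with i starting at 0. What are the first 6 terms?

This is an arithmetic sequence.
i=0: S_0 = -8.88 + 1.24*0 = -8.88
i=1: S_1 = -8.88 + 1.24*1 = -7.64
i=2: S_2 = -8.88 + 1.24*2 = -6.4
i=3: S_3 = -8.88 + 1.24*3 = -5.16
i=4: S_4 = -8.88 + 1.24*4 = -3.92
i=5: S_5 = -8.88 + 1.24*5 = -2.68
The first 6 terms are: [-8.88, -7.64, -6.4, -5.16, -3.92, -2.68]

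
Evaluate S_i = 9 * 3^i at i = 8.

S_8 = 9 * 3^8 = 9 * 6561 = 59049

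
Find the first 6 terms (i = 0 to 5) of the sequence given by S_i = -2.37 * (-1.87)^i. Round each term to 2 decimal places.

This is a geometric sequence.
i=0: S_0 = -2.37 * (-1.87)^0 = -2.37
i=1: S_1 = -2.37 * (-1.87)^1 ≈ 4.43
i=2: S_2 = -2.37 * (-1.87)^2 ≈ -8.29
i=3: S_3 = -2.37 * (-1.87)^3 ≈ 15.5
i=4: S_4 = -2.37 * (-1.87)^4 ≈ -28.98
i=5: S_5 = -2.37 * (-1.87)^5 ≈ 54.19
The first 6 terms are: [-2.37, 4.43, -8.29, 15.5, -28.98, 54.19]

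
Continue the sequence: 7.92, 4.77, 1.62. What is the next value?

Differences: 4.77 - 7.92 = -3.15
This is an arithmetic sequence with common difference d = -3.15.
Next term = 1.62 + -3.15 = -1.53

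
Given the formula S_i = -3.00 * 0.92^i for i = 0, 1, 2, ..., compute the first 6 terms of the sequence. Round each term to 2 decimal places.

This is a geometric sequence.
i=0: S_0 = -3.0 * 0.92^0 = -3.0
i=1: S_1 = -3.0 * 0.92^1 = -2.76
i=2: S_2 = -3.0 * 0.92^2 ≈ -2.54
i=3: S_3 = -3.0 * 0.92^3 ≈ -2.34
i=4: S_4 = -3.0 * 0.92^4 ≈ -2.15
i=5: S_5 = -3.0 * 0.92^5 ≈ -1.98
The first 6 terms are: [-3.0, -2.76, -2.54, -2.34, -2.15, -1.98]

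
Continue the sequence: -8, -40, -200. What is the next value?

Ratios: -40 / -8 = 5.0
This is a geometric sequence with common ratio r = 5.
Next term = -200 * 5 = -1000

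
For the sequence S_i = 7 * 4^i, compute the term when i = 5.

S_5 = 7 * 4^5 = 7 * 1024 = 7168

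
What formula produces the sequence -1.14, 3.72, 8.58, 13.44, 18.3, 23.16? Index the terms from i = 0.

Check differences: 3.72 - -1.14 = 4.86
8.58 - 3.72 = 4.86
Common difference d = 4.86.
First term a = -1.14.
Formula: S_i = -1.14 + 4.86*i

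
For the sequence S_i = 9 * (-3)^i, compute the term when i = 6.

S_6 = 9 * (-3)^6 = 9 * 729 = 6561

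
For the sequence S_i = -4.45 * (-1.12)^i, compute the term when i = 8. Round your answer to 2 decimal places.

S_8 = -4.45 * (-1.12)^8 ≈ -4.45 * 2.476 ≈ -11.02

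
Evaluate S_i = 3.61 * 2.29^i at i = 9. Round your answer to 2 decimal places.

S_9 = 3.61 * 2.29^9 ≈ 3.61 * 1731.8862 ≈ 6252.11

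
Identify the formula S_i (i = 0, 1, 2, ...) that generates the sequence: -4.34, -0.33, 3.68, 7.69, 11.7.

Check differences: -0.33 - -4.34 = 4.01
3.68 - -0.33 = 4.01
Common difference d = 4.01.
First term a = -4.34.
Formula: S_i = -4.34 + 4.01*i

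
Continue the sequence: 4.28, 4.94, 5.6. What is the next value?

Differences: 4.94 - 4.28 = 0.66
This is an arithmetic sequence with common difference d = 0.66.
Next term = 5.6 + 0.66 = 6.26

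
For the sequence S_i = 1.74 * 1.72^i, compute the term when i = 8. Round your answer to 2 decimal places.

S_8 = 1.74 * 1.72^8 ≈ 1.74 * 76.5998 ≈ 133.28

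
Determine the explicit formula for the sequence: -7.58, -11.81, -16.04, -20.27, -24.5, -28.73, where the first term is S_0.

Check differences: -11.81 - -7.58 = -4.23
-16.04 - -11.81 = -4.23
Common difference d = -4.23.
First term a = -7.58.
Formula: S_i = -7.58 - 4.23*i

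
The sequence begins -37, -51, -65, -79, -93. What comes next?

Differences: -51 - -37 = -14
This is an arithmetic sequence with common difference d = -14.
Next term = -93 + -14 = -107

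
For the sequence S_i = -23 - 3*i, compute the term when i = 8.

S_8 = -23 + -3*8 = -23 + -24 = -47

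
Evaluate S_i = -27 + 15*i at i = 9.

S_9 = -27 + 15*9 = -27 + 135 = 108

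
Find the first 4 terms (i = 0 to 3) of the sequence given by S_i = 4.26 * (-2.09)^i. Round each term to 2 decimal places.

This is a geometric sequence.
i=0: S_0 = 4.26 * (-2.09)^0 = 4.26
i=1: S_1 = 4.26 * (-2.09)^1 ≈ -8.9
i=2: S_2 = 4.26 * (-2.09)^2 ≈ 18.61
i=3: S_3 = 4.26 * (-2.09)^3 ≈ -38.89
The first 4 terms are: [4.26, -8.9, 18.61, -38.89]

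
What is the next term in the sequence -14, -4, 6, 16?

Differences: -4 - -14 = 10
This is an arithmetic sequence with common difference d = 10.
Next term = 16 + 10 = 26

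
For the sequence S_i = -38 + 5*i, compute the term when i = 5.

S_5 = -38 + 5*5 = -38 + 25 = -13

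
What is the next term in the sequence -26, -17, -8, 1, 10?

Differences: -17 - -26 = 9
This is an arithmetic sequence with common difference d = 9.
Next term = 10 + 9 = 19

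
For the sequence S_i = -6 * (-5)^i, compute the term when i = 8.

S_8 = -6 * (-5)^8 = -6 * 390625 = -2343750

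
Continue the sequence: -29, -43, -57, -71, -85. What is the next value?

Differences: -43 - -29 = -14
This is an arithmetic sequence with common difference d = -14.
Next term = -85 + -14 = -99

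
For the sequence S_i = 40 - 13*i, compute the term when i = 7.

S_7 = 40 + -13*7 = 40 + -91 = -51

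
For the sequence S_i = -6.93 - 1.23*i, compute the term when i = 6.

S_6 = -6.93 + -1.23*6 = -6.93 + -7.38 = -14.31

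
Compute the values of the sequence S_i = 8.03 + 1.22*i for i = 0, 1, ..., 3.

This is an arithmetic sequence.
i=0: S_0 = 8.03 + 1.22*0 = 8.03
i=1: S_1 = 8.03 + 1.22*1 = 9.25
i=2: S_2 = 8.03 + 1.22*2 = 10.47
i=3: S_3 = 8.03 + 1.22*3 = 11.69
The first 4 terms are: [8.03, 9.25, 10.47, 11.69]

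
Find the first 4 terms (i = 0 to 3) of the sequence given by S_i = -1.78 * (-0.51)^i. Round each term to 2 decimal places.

This is a geometric sequence.
i=0: S_0 = -1.78 * (-0.51)^0 = -1.78
i=1: S_1 = -1.78 * (-0.51)^1 ≈ 0.91
i=2: S_2 = -1.78 * (-0.51)^2 ≈ -0.46
i=3: S_3 = -1.78 * (-0.51)^3 ≈ 0.24
The first 4 terms are: [-1.78, 0.91, -0.46, 0.24]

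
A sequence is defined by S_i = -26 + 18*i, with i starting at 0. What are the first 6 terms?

This is an arithmetic sequence.
i=0: S_0 = -26 + 18*0 = -26
i=1: S_1 = -26 + 18*1 = -8
i=2: S_2 = -26 + 18*2 = 10
i=3: S_3 = -26 + 18*3 = 28
i=4: S_4 = -26 + 18*4 = 46
i=5: S_5 = -26 + 18*5 = 64
The first 6 terms are: [-26, -8, 10, 28, 46, 64]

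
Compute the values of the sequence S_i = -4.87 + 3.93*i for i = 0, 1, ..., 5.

This is an arithmetic sequence.
i=0: S_0 = -4.87 + 3.93*0 = -4.87
i=1: S_1 = -4.87 + 3.93*1 = -0.94
i=2: S_2 = -4.87 + 3.93*2 = 2.99
i=3: S_3 = -4.87 + 3.93*3 = 6.92
i=4: S_4 = -4.87 + 3.93*4 = 10.85
i=5: S_5 = -4.87 + 3.93*5 = 14.78
The first 6 terms are: [-4.87, -0.94, 2.99, 6.92, 10.85, 14.78]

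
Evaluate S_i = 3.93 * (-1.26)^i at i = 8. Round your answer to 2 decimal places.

S_8 = 3.93 * (-1.26)^8 ≈ 3.93 * 6.3528 ≈ 24.97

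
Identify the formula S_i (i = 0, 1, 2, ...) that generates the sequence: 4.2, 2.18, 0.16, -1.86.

Check differences: 2.18 - 4.2 = -2.02
0.16 - 2.18 = -2.02
Common difference d = -2.02.
First term a = 4.2.
Formula: S_i = 4.20 - 2.02*i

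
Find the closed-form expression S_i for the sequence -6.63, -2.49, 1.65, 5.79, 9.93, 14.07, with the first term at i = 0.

Check differences: -2.49 - -6.63 = 4.14
1.65 - -2.49 = 4.14
Common difference d = 4.14.
First term a = -6.63.
Formula: S_i = -6.63 + 4.14*i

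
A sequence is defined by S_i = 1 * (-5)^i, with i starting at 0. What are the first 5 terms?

This is a geometric sequence.
i=0: S_0 = 1 * (-5)^0 = 1
i=1: S_1 = 1 * (-5)^1 = -5
i=2: S_2 = 1 * (-5)^2 = 25
i=3: S_3 = 1 * (-5)^3 = -125
i=4: S_4 = 1 * (-5)^4 = 625
The first 5 terms are: [1, -5, 25, -125, 625]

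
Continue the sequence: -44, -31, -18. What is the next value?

Differences: -31 - -44 = 13
This is an arithmetic sequence with common difference d = 13.
Next term = -18 + 13 = -5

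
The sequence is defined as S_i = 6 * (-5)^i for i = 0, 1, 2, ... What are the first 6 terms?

This is a geometric sequence.
i=0: S_0 = 6 * (-5)^0 = 6
i=1: S_1 = 6 * (-5)^1 = -30
i=2: S_2 = 6 * (-5)^2 = 150
i=3: S_3 = 6 * (-5)^3 = -750
i=4: S_4 = 6 * (-5)^4 = 3750
i=5: S_5 = 6 * (-5)^5 = -18750
The first 6 terms are: [6, -30, 150, -750, 3750, -18750]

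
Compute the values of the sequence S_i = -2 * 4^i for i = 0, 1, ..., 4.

This is a geometric sequence.
i=0: S_0 = -2 * 4^0 = -2
i=1: S_1 = -2 * 4^1 = -8
i=2: S_2 = -2 * 4^2 = -32
i=3: S_3 = -2 * 4^3 = -128
i=4: S_4 = -2 * 4^4 = -512
The first 5 terms are: [-2, -8, -32, -128, -512]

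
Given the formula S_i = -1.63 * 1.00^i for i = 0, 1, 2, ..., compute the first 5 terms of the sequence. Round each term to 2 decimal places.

This is a geometric sequence.
i=0: S_0 = -1.63 * 1.0^0 = -1.63
i=1: S_1 = -1.63 * 1.0^1 = -1.63
i=2: S_2 = -1.63 * 1.0^2 = -1.63
i=3: S_3 = -1.63 * 1.0^3 = -1.63
i=4: S_4 = -1.63 * 1.0^4 = -1.63
The first 5 terms are: [-1.63, -1.63, -1.63, -1.63, -1.63]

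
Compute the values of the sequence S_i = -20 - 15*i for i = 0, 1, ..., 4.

This is an arithmetic sequence.
i=0: S_0 = -20 + -15*0 = -20
i=1: S_1 = -20 + -15*1 = -35
i=2: S_2 = -20 + -15*2 = -50
i=3: S_3 = -20 + -15*3 = -65
i=4: S_4 = -20 + -15*4 = -80
The first 5 terms are: [-20, -35, -50, -65, -80]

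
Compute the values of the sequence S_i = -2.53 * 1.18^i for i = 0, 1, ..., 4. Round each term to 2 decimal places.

This is a geometric sequence.
i=0: S_0 = -2.53 * 1.18^0 = -2.53
i=1: S_1 = -2.53 * 1.18^1 ≈ -2.99
i=2: S_2 = -2.53 * 1.18^2 ≈ -3.52
i=3: S_3 = -2.53 * 1.18^3 ≈ -4.16
i=4: S_4 = -2.53 * 1.18^4 ≈ -4.91
The first 5 terms are: [-2.53, -2.99, -3.52, -4.16, -4.91]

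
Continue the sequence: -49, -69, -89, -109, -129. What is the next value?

Differences: -69 - -49 = -20
This is an arithmetic sequence with common difference d = -20.
Next term = -129 + -20 = -149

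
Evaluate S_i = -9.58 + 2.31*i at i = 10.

S_10 = -9.58 + 2.31*10 = -9.58 + 23.1 = 13.52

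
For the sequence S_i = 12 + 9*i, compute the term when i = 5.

S_5 = 12 + 9*5 = 12 + 45 = 57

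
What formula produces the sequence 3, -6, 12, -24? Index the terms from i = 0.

Check ratios: -6 / 3 = -2.0
Common ratio r = -2.
First term a = 3.
Formula: S_i = 3 * (-2)^i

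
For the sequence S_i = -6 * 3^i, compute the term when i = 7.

S_7 = -6 * 3^7 = -6 * 2187 = -13122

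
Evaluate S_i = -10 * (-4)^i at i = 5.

S_5 = -10 * (-4)^5 = -10 * -1024 = 10240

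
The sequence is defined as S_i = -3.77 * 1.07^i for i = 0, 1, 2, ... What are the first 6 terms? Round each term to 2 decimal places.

This is a geometric sequence.
i=0: S_0 = -3.77 * 1.07^0 = -3.77
i=1: S_1 = -3.77 * 1.07^1 ≈ -4.03
i=2: S_2 = -3.77 * 1.07^2 ≈ -4.32
i=3: S_3 = -3.77 * 1.07^3 ≈ -4.62
i=4: S_4 = -3.77 * 1.07^4 ≈ -4.94
i=5: S_5 = -3.77 * 1.07^5 ≈ -5.29
The first 6 terms are: [-3.77, -4.03, -4.32, -4.62, -4.94, -5.29]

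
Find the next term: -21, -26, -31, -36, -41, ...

Differences: -26 - -21 = -5
This is an arithmetic sequence with common difference d = -5.
Next term = -41 + -5 = -46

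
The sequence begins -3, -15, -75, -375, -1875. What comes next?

Ratios: -15 / -3 = 5.0
This is a geometric sequence with common ratio r = 5.
Next term = -1875 * 5 = -9375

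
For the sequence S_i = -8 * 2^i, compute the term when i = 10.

S_10 = -8 * 2^10 = -8 * 1024 = -8192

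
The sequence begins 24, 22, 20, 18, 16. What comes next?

Differences: 22 - 24 = -2
This is an arithmetic sequence with common difference d = -2.
Next term = 16 + -2 = 14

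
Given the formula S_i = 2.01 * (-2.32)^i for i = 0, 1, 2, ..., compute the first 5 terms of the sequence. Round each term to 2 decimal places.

This is a geometric sequence.
i=0: S_0 = 2.01 * (-2.32)^0 = 2.01
i=1: S_1 = 2.01 * (-2.32)^1 ≈ -4.66
i=2: S_2 = 2.01 * (-2.32)^2 ≈ 10.82
i=3: S_3 = 2.01 * (-2.32)^3 ≈ -25.1
i=4: S_4 = 2.01 * (-2.32)^4 ≈ 58.23
The first 5 terms are: [2.01, -4.66, 10.82, -25.1, 58.23]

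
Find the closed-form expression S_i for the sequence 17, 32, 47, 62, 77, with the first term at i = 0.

Check differences: 32 - 17 = 15
47 - 32 = 15
Common difference d = 15.
First term a = 17.
Formula: S_i = 17 + 15*i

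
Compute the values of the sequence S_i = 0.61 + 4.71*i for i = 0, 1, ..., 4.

This is an arithmetic sequence.
i=0: S_0 = 0.61 + 4.71*0 = 0.61
i=1: S_1 = 0.61 + 4.71*1 = 5.32
i=2: S_2 = 0.61 + 4.71*2 = 10.03
i=3: S_3 = 0.61 + 4.71*3 = 14.74
i=4: S_4 = 0.61 + 4.71*4 = 19.45
The first 5 terms are: [0.61, 5.32, 10.03, 14.74, 19.45]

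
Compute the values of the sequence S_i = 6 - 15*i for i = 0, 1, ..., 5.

This is an arithmetic sequence.
i=0: S_0 = 6 + -15*0 = 6
i=1: S_1 = 6 + -15*1 = -9
i=2: S_2 = 6 + -15*2 = -24
i=3: S_3 = 6 + -15*3 = -39
i=4: S_4 = 6 + -15*4 = -54
i=5: S_5 = 6 + -15*5 = -69
The first 6 terms are: [6, -9, -24, -39, -54, -69]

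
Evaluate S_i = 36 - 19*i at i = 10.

S_10 = 36 + -19*10 = 36 + -190 = -154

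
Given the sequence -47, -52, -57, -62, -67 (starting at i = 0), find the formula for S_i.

Check differences: -52 - -47 = -5
-57 - -52 = -5
Common difference d = -5.
First term a = -47.
Formula: S_i = -47 - 5*i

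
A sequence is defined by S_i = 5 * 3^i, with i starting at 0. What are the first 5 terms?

This is a geometric sequence.
i=0: S_0 = 5 * 3^0 = 5
i=1: S_1 = 5 * 3^1 = 15
i=2: S_2 = 5 * 3^2 = 45
i=3: S_3 = 5 * 3^3 = 135
i=4: S_4 = 5 * 3^4 = 405
The first 5 terms are: [5, 15, 45, 135, 405]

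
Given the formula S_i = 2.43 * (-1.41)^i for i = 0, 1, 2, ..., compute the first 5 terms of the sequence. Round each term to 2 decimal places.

This is a geometric sequence.
i=0: S_0 = 2.43 * (-1.41)^0 = 2.43
i=1: S_1 = 2.43 * (-1.41)^1 ≈ -3.43
i=2: S_2 = 2.43 * (-1.41)^2 ≈ 4.83
i=3: S_3 = 2.43 * (-1.41)^3 ≈ -6.81
i=4: S_4 = 2.43 * (-1.41)^4 ≈ 9.6
The first 5 terms are: [2.43, -3.43, 4.83, -6.81, 9.6]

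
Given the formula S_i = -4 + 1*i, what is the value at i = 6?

S_6 = -4 + 1*6 = -4 + 6 = 2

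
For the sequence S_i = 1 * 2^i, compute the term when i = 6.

S_6 = 1 * 2^6 = 1 * 64 = 64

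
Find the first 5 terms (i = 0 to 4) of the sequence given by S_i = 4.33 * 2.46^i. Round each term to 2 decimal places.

This is a geometric sequence.
i=0: S_0 = 4.33 * 2.46^0 = 4.33
i=1: S_1 = 4.33 * 2.46^1 ≈ 10.65
i=2: S_2 = 4.33 * 2.46^2 ≈ 26.2
i=3: S_3 = 4.33 * 2.46^3 ≈ 64.46
i=4: S_4 = 4.33 * 2.46^4 ≈ 158.57
The first 5 terms are: [4.33, 10.65, 26.2, 64.46, 158.57]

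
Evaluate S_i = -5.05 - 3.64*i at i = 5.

S_5 = -5.05 + -3.64*5 = -5.05 + -18.2 = -23.25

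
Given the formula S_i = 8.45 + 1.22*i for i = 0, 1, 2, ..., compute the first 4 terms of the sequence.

This is an arithmetic sequence.
i=0: S_0 = 8.45 + 1.22*0 = 8.45
i=1: S_1 = 8.45 + 1.22*1 = 9.67
i=2: S_2 = 8.45 + 1.22*2 = 10.89
i=3: S_3 = 8.45 + 1.22*3 = 12.11
The first 4 terms are: [8.45, 9.67, 10.89, 12.11]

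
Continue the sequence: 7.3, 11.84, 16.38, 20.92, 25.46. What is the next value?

Differences: 11.84 - 7.3 = 4.54
This is an arithmetic sequence with common difference d = 4.54.
Next term = 25.46 + 4.54 = 30.0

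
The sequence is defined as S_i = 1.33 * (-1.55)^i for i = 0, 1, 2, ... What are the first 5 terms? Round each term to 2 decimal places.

This is a geometric sequence.
i=0: S_0 = 1.33 * (-1.55)^0 = 1.33
i=1: S_1 = 1.33 * (-1.55)^1 ≈ -2.06
i=2: S_2 = 1.33 * (-1.55)^2 ≈ 3.2
i=3: S_3 = 1.33 * (-1.55)^3 ≈ -4.95
i=4: S_4 = 1.33 * (-1.55)^4 ≈ 7.68
The first 5 terms are: [1.33, -2.06, 3.2, -4.95, 7.68]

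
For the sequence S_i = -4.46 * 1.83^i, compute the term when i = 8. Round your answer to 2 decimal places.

S_8 = -4.46 * 1.83^8 ≈ -4.46 * 125.7792 ≈ -560.98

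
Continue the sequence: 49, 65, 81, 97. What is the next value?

Differences: 65 - 49 = 16
This is an arithmetic sequence with common difference d = 16.
Next term = 97 + 16 = 113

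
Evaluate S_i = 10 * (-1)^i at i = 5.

S_5 = 10 * (-1)^5 = 10 * -1 = -10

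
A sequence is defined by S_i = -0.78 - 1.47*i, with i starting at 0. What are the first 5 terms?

This is an arithmetic sequence.
i=0: S_0 = -0.78 + -1.47*0 = -0.78
i=1: S_1 = -0.78 + -1.47*1 = -2.25
i=2: S_2 = -0.78 + -1.47*2 = -3.72
i=3: S_3 = -0.78 + -1.47*3 = -5.19
i=4: S_4 = -0.78 + -1.47*4 = -6.66
The first 5 terms are: [-0.78, -2.25, -3.72, -5.19, -6.66]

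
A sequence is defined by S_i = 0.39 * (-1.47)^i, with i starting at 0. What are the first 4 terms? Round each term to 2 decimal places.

This is a geometric sequence.
i=0: S_0 = 0.39 * (-1.47)^0 = 0.39
i=1: S_1 = 0.39 * (-1.47)^1 ≈ -0.57
i=2: S_2 = 0.39 * (-1.47)^2 ≈ 0.84
i=3: S_3 = 0.39 * (-1.47)^3 ≈ -1.24
The first 4 terms are: [0.39, -0.57, 0.84, -1.24]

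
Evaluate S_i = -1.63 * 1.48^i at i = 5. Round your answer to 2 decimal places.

S_5 = -1.63 * 1.48^5 ≈ -1.63 * 7.1008 ≈ -11.57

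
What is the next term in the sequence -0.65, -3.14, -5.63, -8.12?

Differences: -3.14 - -0.65 = -2.49
This is an arithmetic sequence with common difference d = -2.49.
Next term = -8.12 + -2.49 = -10.61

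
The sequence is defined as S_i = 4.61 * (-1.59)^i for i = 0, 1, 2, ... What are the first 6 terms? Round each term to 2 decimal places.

This is a geometric sequence.
i=0: S_0 = 4.61 * (-1.59)^0 = 4.61
i=1: S_1 = 4.61 * (-1.59)^1 ≈ -7.33
i=2: S_2 = 4.61 * (-1.59)^2 ≈ 11.65
i=3: S_3 = 4.61 * (-1.59)^3 ≈ -18.53
i=4: S_4 = 4.61 * (-1.59)^4 ≈ 29.46
i=5: S_5 = 4.61 * (-1.59)^5 ≈ -46.85
The first 6 terms are: [4.61, -7.33, 11.65, -18.53, 29.46, -46.85]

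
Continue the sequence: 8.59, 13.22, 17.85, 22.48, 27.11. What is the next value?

Differences: 13.22 - 8.59 = 4.63
This is an arithmetic sequence with common difference d = 4.63.
Next term = 27.11 + 4.63 = 31.74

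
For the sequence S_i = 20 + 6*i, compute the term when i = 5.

S_5 = 20 + 6*5 = 20 + 30 = 50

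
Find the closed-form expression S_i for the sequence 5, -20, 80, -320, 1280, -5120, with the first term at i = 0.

Check ratios: -20 / 5 = -4.0
Common ratio r = -4.
First term a = 5.
Formula: S_i = 5 * (-4)^i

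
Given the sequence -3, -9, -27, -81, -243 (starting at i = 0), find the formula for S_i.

Check ratios: -9 / -3 = 3.0
Common ratio r = 3.
First term a = -3.
Formula: S_i = -3 * 3^i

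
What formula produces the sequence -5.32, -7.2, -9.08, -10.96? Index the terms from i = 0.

Check differences: -7.2 - -5.32 = -1.88
-9.08 - -7.2 = -1.88
Common difference d = -1.88.
First term a = -5.32.
Formula: S_i = -5.32 - 1.88*i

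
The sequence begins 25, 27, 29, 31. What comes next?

Differences: 27 - 25 = 2
This is an arithmetic sequence with common difference d = 2.
Next term = 31 + 2 = 33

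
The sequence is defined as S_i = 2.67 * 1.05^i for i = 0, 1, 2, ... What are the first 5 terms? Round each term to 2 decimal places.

This is a geometric sequence.
i=0: S_0 = 2.67 * 1.05^0 = 2.67
i=1: S_1 = 2.67 * 1.05^1 ≈ 2.8
i=2: S_2 = 2.67 * 1.05^2 ≈ 2.94
i=3: S_3 = 2.67 * 1.05^3 ≈ 3.09
i=4: S_4 = 2.67 * 1.05^4 ≈ 3.25
The first 5 terms are: [2.67, 2.8, 2.94, 3.09, 3.25]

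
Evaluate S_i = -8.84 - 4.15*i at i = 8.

S_8 = -8.84 + -4.15*8 = -8.84 + -33.2 = -42.04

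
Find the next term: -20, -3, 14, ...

Differences: -3 - -20 = 17
This is an arithmetic sequence with common difference d = 17.
Next term = 14 + 17 = 31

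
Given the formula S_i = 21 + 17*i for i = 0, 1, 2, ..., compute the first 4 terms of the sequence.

This is an arithmetic sequence.
i=0: S_0 = 21 + 17*0 = 21
i=1: S_1 = 21 + 17*1 = 38
i=2: S_2 = 21 + 17*2 = 55
i=3: S_3 = 21 + 17*3 = 72
The first 4 terms are: [21, 38, 55, 72]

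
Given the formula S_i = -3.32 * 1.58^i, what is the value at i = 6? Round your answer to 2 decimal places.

S_6 = -3.32 * 1.58^6 ≈ -3.32 * 15.5576 ≈ -51.65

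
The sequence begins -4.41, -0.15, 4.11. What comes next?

Differences: -0.15 - -4.41 = 4.26
This is an arithmetic sequence with common difference d = 4.26.
Next term = 4.11 + 4.26 = 8.37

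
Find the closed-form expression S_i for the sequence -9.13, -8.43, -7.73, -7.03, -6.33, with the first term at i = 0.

Check differences: -8.43 - -9.13 = 0.7
-7.73 - -8.43 = 0.7
Common difference d = 0.7.
First term a = -9.13.
Formula: S_i = -9.13 + 0.70*i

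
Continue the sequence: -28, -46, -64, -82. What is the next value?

Differences: -46 - -28 = -18
This is an arithmetic sequence with common difference d = -18.
Next term = -82 + -18 = -100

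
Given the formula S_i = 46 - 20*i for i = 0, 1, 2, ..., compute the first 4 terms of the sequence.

This is an arithmetic sequence.
i=0: S_0 = 46 + -20*0 = 46
i=1: S_1 = 46 + -20*1 = 26
i=2: S_2 = 46 + -20*2 = 6
i=3: S_3 = 46 + -20*3 = -14
The first 4 terms are: [46, 26, 6, -14]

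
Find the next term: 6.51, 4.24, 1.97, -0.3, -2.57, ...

Differences: 4.24 - 6.51 = -2.27
This is an arithmetic sequence with common difference d = -2.27.
Next term = -2.57 + -2.27 = -4.84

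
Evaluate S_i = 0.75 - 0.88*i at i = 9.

S_9 = 0.75 + -0.88*9 = 0.75 + -7.92 = -7.17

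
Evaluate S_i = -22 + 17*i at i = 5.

S_5 = -22 + 17*5 = -22 + 85 = 63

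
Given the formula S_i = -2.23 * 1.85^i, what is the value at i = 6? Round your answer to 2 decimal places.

S_6 = -2.23 * 1.85^6 ≈ -2.23 * 40.0895 ≈ -89.4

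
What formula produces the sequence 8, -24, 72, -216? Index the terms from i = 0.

Check ratios: -24 / 8 = -3.0
Common ratio r = -3.
First term a = 8.
Formula: S_i = 8 * (-3)^i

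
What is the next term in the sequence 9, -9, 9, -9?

Ratios: -9 / 9 = -1.0
This is a geometric sequence with common ratio r = -1.
Next term = -9 * -1 = 9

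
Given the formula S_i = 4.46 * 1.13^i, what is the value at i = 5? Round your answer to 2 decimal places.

S_5 = 4.46 * 1.13^5 ≈ 4.46 * 1.8424 ≈ 8.22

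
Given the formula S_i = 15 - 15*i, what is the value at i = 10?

S_10 = 15 + -15*10 = 15 + -150 = -135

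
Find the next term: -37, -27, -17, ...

Differences: -27 - -37 = 10
This is an arithmetic sequence with common difference d = 10.
Next term = -17 + 10 = -7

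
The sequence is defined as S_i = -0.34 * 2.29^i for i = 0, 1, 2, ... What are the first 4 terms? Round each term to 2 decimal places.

This is a geometric sequence.
i=0: S_0 = -0.34 * 2.29^0 = -0.34
i=1: S_1 = -0.34 * 2.29^1 ≈ -0.78
i=2: S_2 = -0.34 * 2.29^2 ≈ -1.78
i=3: S_3 = -0.34 * 2.29^3 ≈ -4.08
The first 4 terms are: [-0.34, -0.78, -1.78, -4.08]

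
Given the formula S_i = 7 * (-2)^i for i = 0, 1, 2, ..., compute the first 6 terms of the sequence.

This is a geometric sequence.
i=0: S_0 = 7 * (-2)^0 = 7
i=1: S_1 = 7 * (-2)^1 = -14
i=2: S_2 = 7 * (-2)^2 = 28
i=3: S_3 = 7 * (-2)^3 = -56
i=4: S_4 = 7 * (-2)^4 = 112
i=5: S_5 = 7 * (-2)^5 = -224
The first 6 terms are: [7, -14, 28, -56, 112, -224]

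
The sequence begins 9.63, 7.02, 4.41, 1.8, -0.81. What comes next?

Differences: 7.02 - 9.63 = -2.61
This is an arithmetic sequence with common difference d = -2.61.
Next term = -0.81 + -2.61 = -3.42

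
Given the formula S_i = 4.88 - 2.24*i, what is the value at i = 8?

S_8 = 4.88 + -2.24*8 = 4.88 + -17.92 = -13.04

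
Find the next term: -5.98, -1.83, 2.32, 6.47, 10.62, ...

Differences: -1.83 - -5.98 = 4.15
This is an arithmetic sequence with common difference d = 4.15.
Next term = 10.62 + 4.15 = 14.77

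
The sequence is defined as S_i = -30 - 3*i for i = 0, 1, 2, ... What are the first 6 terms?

This is an arithmetic sequence.
i=0: S_0 = -30 + -3*0 = -30
i=1: S_1 = -30 + -3*1 = -33
i=2: S_2 = -30 + -3*2 = -36
i=3: S_3 = -30 + -3*3 = -39
i=4: S_4 = -30 + -3*4 = -42
i=5: S_5 = -30 + -3*5 = -45
The first 6 terms are: [-30, -33, -36, -39, -42, -45]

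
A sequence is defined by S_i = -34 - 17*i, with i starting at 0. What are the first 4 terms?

This is an arithmetic sequence.
i=0: S_0 = -34 + -17*0 = -34
i=1: S_1 = -34 + -17*1 = -51
i=2: S_2 = -34 + -17*2 = -68
i=3: S_3 = -34 + -17*3 = -85
The first 4 terms are: [-34, -51, -68, -85]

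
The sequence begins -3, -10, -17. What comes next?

Differences: -10 - -3 = -7
This is an arithmetic sequence with common difference d = -7.
Next term = -17 + -7 = -24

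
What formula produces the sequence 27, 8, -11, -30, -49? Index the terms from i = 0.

Check differences: 8 - 27 = -19
-11 - 8 = -19
Common difference d = -19.
First term a = 27.
Formula: S_i = 27 - 19*i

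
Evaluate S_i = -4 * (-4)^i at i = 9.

S_9 = -4 * (-4)^9 = -4 * -262144 = 1048576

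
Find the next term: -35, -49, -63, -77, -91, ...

Differences: -49 - -35 = -14
This is an arithmetic sequence with common difference d = -14.
Next term = -91 + -14 = -105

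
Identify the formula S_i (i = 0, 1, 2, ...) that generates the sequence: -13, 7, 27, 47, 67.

Check differences: 7 - -13 = 20
27 - 7 = 20
Common difference d = 20.
First term a = -13.
Formula: S_i = -13 + 20*i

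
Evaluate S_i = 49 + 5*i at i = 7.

S_7 = 49 + 5*7 = 49 + 35 = 84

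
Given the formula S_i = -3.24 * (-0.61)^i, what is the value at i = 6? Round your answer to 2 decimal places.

S_6 = -3.24 * (-0.61)^6 ≈ -3.24 * 0.0515 ≈ -0.17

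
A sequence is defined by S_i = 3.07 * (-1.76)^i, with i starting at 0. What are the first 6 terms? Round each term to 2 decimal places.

This is a geometric sequence.
i=0: S_0 = 3.07 * (-1.76)^0 = 3.07
i=1: S_1 = 3.07 * (-1.76)^1 ≈ -5.4
i=2: S_2 = 3.07 * (-1.76)^2 ≈ 9.51
i=3: S_3 = 3.07 * (-1.76)^3 ≈ -16.74
i=4: S_4 = 3.07 * (-1.76)^4 ≈ 29.46
i=5: S_5 = 3.07 * (-1.76)^5 ≈ -51.84
The first 6 terms are: [3.07, -5.4, 9.51, -16.74, 29.46, -51.84]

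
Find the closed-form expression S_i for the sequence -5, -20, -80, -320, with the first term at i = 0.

Check ratios: -20 / -5 = 4.0
Common ratio r = 4.
First term a = -5.
Formula: S_i = -5 * 4^i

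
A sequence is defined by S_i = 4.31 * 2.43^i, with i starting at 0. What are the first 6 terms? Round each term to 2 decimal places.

This is a geometric sequence.
i=0: S_0 = 4.31 * 2.43^0 = 4.31
i=1: S_1 = 4.31 * 2.43^1 ≈ 10.47
i=2: S_2 = 4.31 * 2.43^2 ≈ 25.45
i=3: S_3 = 4.31 * 2.43^3 ≈ 61.84
i=4: S_4 = 4.31 * 2.43^4 ≈ 150.28
i=5: S_5 = 4.31 * 2.43^5 ≈ 365.18
The first 6 terms are: [4.31, 10.47, 25.45, 61.84, 150.28, 365.18]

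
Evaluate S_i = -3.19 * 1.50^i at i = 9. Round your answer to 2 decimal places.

S_9 = -3.19 * 1.5^9 ≈ -3.19 * 38.4434 ≈ -122.63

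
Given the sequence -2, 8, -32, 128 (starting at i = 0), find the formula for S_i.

Check ratios: 8 / -2 = -4.0
Common ratio r = -4.
First term a = -2.
Formula: S_i = -2 * (-4)^i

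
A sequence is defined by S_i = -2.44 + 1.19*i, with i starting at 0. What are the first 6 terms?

This is an arithmetic sequence.
i=0: S_0 = -2.44 + 1.19*0 = -2.44
i=1: S_1 = -2.44 + 1.19*1 = -1.25
i=2: S_2 = -2.44 + 1.19*2 = -0.06
i=3: S_3 = -2.44 + 1.19*3 = 1.13
i=4: S_4 = -2.44 + 1.19*4 = 2.32
i=5: S_5 = -2.44 + 1.19*5 = 3.51
The first 6 terms are: [-2.44, -1.25, -0.06, 1.13, 2.32, 3.51]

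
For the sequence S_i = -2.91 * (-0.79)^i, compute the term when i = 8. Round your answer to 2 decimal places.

S_8 = -2.91 * (-0.79)^8 ≈ -2.91 * 0.1517 ≈ -0.44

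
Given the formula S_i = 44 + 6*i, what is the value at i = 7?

S_7 = 44 + 6*7 = 44 + 42 = 86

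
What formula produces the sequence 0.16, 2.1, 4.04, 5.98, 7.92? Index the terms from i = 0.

Check differences: 2.1 - 0.16 = 1.94
4.04 - 2.1 = 1.94
Common difference d = 1.94.
First term a = 0.16.
Formula: S_i = 0.16 + 1.94*i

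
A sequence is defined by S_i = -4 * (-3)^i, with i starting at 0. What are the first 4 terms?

This is a geometric sequence.
i=0: S_0 = -4 * (-3)^0 = -4
i=1: S_1 = -4 * (-3)^1 = 12
i=2: S_2 = -4 * (-3)^2 = -36
i=3: S_3 = -4 * (-3)^3 = 108
The first 4 terms are: [-4, 12, -36, 108]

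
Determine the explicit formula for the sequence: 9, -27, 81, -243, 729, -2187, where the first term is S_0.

Check ratios: -27 / 9 = -3.0
Common ratio r = -3.
First term a = 9.
Formula: S_i = 9 * (-3)^i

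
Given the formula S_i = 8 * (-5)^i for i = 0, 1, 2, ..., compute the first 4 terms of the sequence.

This is a geometric sequence.
i=0: S_0 = 8 * (-5)^0 = 8
i=1: S_1 = 8 * (-5)^1 = -40
i=2: S_2 = 8 * (-5)^2 = 200
i=3: S_3 = 8 * (-5)^3 = -1000
The first 4 terms are: [8, -40, 200, -1000]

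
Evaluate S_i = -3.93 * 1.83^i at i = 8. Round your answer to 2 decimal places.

S_8 = -3.93 * 1.83^8 ≈ -3.93 * 125.7792 ≈ -494.31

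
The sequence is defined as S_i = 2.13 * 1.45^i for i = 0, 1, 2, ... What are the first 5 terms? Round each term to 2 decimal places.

This is a geometric sequence.
i=0: S_0 = 2.13 * 1.45^0 = 2.13
i=1: S_1 = 2.13 * 1.45^1 ≈ 3.09
i=2: S_2 = 2.13 * 1.45^2 ≈ 4.48
i=3: S_3 = 2.13 * 1.45^3 ≈ 6.49
i=4: S_4 = 2.13 * 1.45^4 ≈ 9.42
The first 5 terms are: [2.13, 3.09, 4.48, 6.49, 9.42]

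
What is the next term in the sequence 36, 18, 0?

Differences: 18 - 36 = -18
This is an arithmetic sequence with common difference d = -18.
Next term = 0 + -18 = -18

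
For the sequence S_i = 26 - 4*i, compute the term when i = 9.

S_9 = 26 + -4*9 = 26 + -36 = -10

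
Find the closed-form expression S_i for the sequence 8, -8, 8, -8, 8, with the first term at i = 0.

Check ratios: -8 / 8 = -1.0
Common ratio r = -1.
First term a = 8.
Formula: S_i = 8 * (-1)^i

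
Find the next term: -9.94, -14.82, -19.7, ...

Differences: -14.82 - -9.94 = -4.88
This is an arithmetic sequence with common difference d = -4.88.
Next term = -19.7 + -4.88 = -24.58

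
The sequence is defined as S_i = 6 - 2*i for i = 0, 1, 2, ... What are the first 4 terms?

This is an arithmetic sequence.
i=0: S_0 = 6 + -2*0 = 6
i=1: S_1 = 6 + -2*1 = 4
i=2: S_2 = 6 + -2*2 = 2
i=3: S_3 = 6 + -2*3 = 0
The first 4 terms are: [6, 4, 2, 0]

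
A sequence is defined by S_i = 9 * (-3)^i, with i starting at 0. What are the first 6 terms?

This is a geometric sequence.
i=0: S_0 = 9 * (-3)^0 = 9
i=1: S_1 = 9 * (-3)^1 = -27
i=2: S_2 = 9 * (-3)^2 = 81
i=3: S_3 = 9 * (-3)^3 = -243
i=4: S_4 = 9 * (-3)^4 = 729
i=5: S_5 = 9 * (-3)^5 = -2187
The first 6 terms are: [9, -27, 81, -243, 729, -2187]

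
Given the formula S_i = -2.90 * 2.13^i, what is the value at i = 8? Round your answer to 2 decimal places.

S_8 = -2.9 * 2.13^8 ≈ -2.9 * 423.6789 ≈ -1228.67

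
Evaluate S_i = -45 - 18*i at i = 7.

S_7 = -45 + -18*7 = -45 + -126 = -171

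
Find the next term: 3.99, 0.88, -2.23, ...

Differences: 0.88 - 3.99 = -3.11
This is an arithmetic sequence with common difference d = -3.11.
Next term = -2.23 + -3.11 = -5.34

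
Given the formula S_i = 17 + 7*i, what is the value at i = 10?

S_10 = 17 + 7*10 = 17 + 70 = 87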